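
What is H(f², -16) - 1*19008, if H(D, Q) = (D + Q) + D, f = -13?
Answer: -18686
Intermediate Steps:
H(D, Q) = Q + 2*D
H(f², -16) - 1*19008 = (-16 + 2*(-13)²) - 1*19008 = (-16 + 2*169) - 19008 = (-16 + 338) - 19008 = 322 - 19008 = -18686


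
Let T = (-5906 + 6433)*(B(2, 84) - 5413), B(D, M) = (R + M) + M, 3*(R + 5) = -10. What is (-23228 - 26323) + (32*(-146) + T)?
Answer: -8468189/3 ≈ -2.8227e+6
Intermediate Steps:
R = -25/3 (R = -5 + (⅓)*(-10) = -5 - 10/3 = -25/3 ≈ -8.3333)
B(D, M) = -25/3 + 2*M (B(D, M) = (-25/3 + M) + M = -25/3 + 2*M)
T = -8305520/3 (T = (-5906 + 6433)*((-25/3 + 2*84) - 5413) = 527*((-25/3 + 168) - 5413) = 527*(479/3 - 5413) = 527*(-15760/3) = -8305520/3 ≈ -2.7685e+6)
(-23228 - 26323) + (32*(-146) + T) = (-23228 - 26323) + (32*(-146) - 8305520/3) = -49551 + (-4672 - 8305520/3) = -49551 - 8319536/3 = -8468189/3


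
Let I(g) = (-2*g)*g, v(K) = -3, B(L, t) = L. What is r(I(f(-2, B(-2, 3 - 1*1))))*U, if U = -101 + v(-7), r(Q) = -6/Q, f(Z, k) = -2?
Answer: -78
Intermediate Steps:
I(g) = -2*g²
U = -104 (U = -101 - 3 = -104)
r(I(f(-2, B(-2, 3 - 1*1))))*U = -6/((-2*(-2)²))*(-104) = -6/((-2*4))*(-104) = -6/(-8)*(-104) = -6*(-⅛)*(-104) = (¾)*(-104) = -78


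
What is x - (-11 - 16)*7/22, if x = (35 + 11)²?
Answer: 46741/22 ≈ 2124.6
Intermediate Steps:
x = 2116 (x = 46² = 2116)
x - (-11 - 16)*7/22 = 2116 - (-11 - 16)*7/22 = 2116 - (-27)*7*(1/22) = 2116 - (-27)*7/22 = 2116 - 1*(-189/22) = 2116 + 189/22 = 46741/22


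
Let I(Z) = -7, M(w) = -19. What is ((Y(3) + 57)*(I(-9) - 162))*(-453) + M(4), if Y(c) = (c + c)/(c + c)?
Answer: 4440287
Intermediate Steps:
Y(c) = 1 (Y(c) = (2*c)/((2*c)) = (2*c)*(1/(2*c)) = 1)
((Y(3) + 57)*(I(-9) - 162))*(-453) + M(4) = ((1 + 57)*(-7 - 162))*(-453) - 19 = (58*(-169))*(-453) - 19 = -9802*(-453) - 19 = 4440306 - 19 = 4440287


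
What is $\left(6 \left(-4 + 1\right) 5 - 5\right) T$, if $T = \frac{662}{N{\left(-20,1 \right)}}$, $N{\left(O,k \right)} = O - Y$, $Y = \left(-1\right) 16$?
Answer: $\frac{31445}{2} \approx 15723.0$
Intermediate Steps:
$Y = -16$
$N{\left(O,k \right)} = 16 + O$ ($N{\left(O,k \right)} = O - -16 = O + 16 = 16 + O$)
$T = - \frac{331}{2}$ ($T = \frac{662}{16 - 20} = \frac{662}{-4} = 662 \left(- \frac{1}{4}\right) = - \frac{331}{2} \approx -165.5$)
$\left(6 \left(-4 + 1\right) 5 - 5\right) T = \left(6 \left(-4 + 1\right) 5 - 5\right) \left(- \frac{331}{2}\right) = \left(6 \left(-3\right) 5 - 5\right) \left(- \frac{331}{2}\right) = \left(\left(-18\right) 5 - 5\right) \left(- \frac{331}{2}\right) = \left(-90 - 5\right) \left(- \frac{331}{2}\right) = \left(-95\right) \left(- \frac{331}{2}\right) = \frac{31445}{2}$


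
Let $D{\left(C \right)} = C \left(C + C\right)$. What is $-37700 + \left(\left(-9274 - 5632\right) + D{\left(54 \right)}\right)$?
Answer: $-46774$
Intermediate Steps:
$D{\left(C \right)} = 2 C^{2}$ ($D{\left(C \right)} = C 2 C = 2 C^{2}$)
$-37700 + \left(\left(-9274 - 5632\right) + D{\left(54 \right)}\right) = -37700 + \left(\left(-9274 - 5632\right) + 2 \cdot 54^{2}\right) = -37700 + \left(\left(-9274 - 5632\right) + 2 \cdot 2916\right) = -37700 + \left(-14906 + 5832\right) = -37700 - 9074 = -46774$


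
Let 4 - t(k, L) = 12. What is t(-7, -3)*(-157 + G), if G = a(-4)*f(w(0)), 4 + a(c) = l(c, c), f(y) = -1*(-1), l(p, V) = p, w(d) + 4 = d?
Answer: 1320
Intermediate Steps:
t(k, L) = -8 (t(k, L) = 4 - 1*12 = 4 - 12 = -8)
w(d) = -4 + d
f(y) = 1
a(c) = -4 + c
G = -8 (G = (-4 - 4)*1 = -8*1 = -8)
t(-7, -3)*(-157 + G) = -8*(-157 - 8) = -8*(-165) = 1320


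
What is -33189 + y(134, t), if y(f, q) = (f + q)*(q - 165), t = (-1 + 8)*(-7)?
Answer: -51379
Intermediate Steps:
t = -49 (t = 7*(-7) = -49)
y(f, q) = (-165 + q)*(f + q) (y(f, q) = (f + q)*(-165 + q) = (-165 + q)*(f + q))
-33189 + y(134, t) = -33189 + ((-49)**2 - 165*134 - 165*(-49) + 134*(-49)) = -33189 + (2401 - 22110 + 8085 - 6566) = -33189 - 18190 = -51379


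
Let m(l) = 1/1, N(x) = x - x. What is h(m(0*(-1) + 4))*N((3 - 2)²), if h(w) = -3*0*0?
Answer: 0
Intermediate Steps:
N(x) = 0
m(l) = 1
h(w) = 0 (h(w) = 0*0 = 0)
h(m(0*(-1) + 4))*N((3 - 2)²) = 0*0 = 0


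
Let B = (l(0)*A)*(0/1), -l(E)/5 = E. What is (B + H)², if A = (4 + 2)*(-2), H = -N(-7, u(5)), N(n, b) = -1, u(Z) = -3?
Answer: 1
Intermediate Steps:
l(E) = -5*E
H = 1 (H = -1*(-1) = 1)
A = -12 (A = 6*(-2) = -12)
B = 0 (B = (-5*0*(-12))*(0/1) = (0*(-12))*(0*1) = 0*0 = 0)
(B + H)² = (0 + 1)² = 1² = 1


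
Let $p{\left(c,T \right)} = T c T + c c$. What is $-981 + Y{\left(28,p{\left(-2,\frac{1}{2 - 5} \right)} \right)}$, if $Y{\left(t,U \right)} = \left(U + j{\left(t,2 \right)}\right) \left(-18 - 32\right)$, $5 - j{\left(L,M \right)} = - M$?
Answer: $- \frac{13679}{9} \approx -1519.9$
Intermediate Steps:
$j{\left(L,M \right)} = 5 + M$ ($j{\left(L,M \right)} = 5 - - M = 5 + M$)
$p{\left(c,T \right)} = c^{2} + c T^{2}$ ($p{\left(c,T \right)} = c T^{2} + c^{2} = c^{2} + c T^{2}$)
$Y{\left(t,U \right)} = -350 - 50 U$ ($Y{\left(t,U \right)} = \left(U + \left(5 + 2\right)\right) \left(-18 - 32\right) = \left(U + 7\right) \left(-50\right) = \left(7 + U\right) \left(-50\right) = -350 - 50 U$)
$-981 + Y{\left(28,p{\left(-2,\frac{1}{2 - 5} \right)} \right)} = -981 - \left(350 + 50 \left(- 2 \left(-2 + \left(\frac{1}{2 - 5}\right)^{2}\right)\right)\right) = -981 - \left(350 + 50 \left(- 2 \left(-2 + \left(\frac{1}{-3}\right)^{2}\right)\right)\right) = -981 - \left(350 + 50 \left(- 2 \left(-2 + \left(- \frac{1}{3}\right)^{2}\right)\right)\right) = -981 - \left(350 + 50 \left(- 2 \left(-2 + \frac{1}{9}\right)\right)\right) = -981 - \left(350 + 50 \left(\left(-2\right) \left(- \frac{17}{9}\right)\right)\right) = -981 - \frac{4850}{9} = - \frac{13679}{9}$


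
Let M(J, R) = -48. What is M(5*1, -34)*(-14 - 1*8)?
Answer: 1056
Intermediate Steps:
M(5*1, -34)*(-14 - 1*8) = -48*(-14 - 1*8) = -48*(-14 - 8) = -48*(-22) = 1056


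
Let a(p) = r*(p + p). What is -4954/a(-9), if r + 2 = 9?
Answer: 2477/63 ≈ 39.317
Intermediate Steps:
r = 7 (r = -2 + 9 = 7)
a(p) = 14*p (a(p) = 7*(p + p) = 7*(2*p) = 14*p)
-4954/a(-9) = -4954/(14*(-9)) = -4954/(-126) = -4954*(-1/126) = 2477/63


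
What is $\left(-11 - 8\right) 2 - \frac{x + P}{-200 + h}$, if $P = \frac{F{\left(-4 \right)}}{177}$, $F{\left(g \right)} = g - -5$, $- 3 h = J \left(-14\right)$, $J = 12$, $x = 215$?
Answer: $- \frac{116311}{3186} \approx -36.507$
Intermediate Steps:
$h = 56$ ($h = - \frac{12 \left(-14\right)}{3} = \left(- \frac{1}{3}\right) \left(-168\right) = 56$)
$F{\left(g \right)} = 5 + g$ ($F{\left(g \right)} = g + 5 = 5 + g$)
$P = \frac{1}{177}$ ($P = \frac{5 - 4}{177} = 1 \cdot \frac{1}{177} = \frac{1}{177} \approx 0.0056497$)
$\left(-11 - 8\right) 2 - \frac{x + P}{-200 + h} = \left(-11 - 8\right) 2 - \frac{215 + \frac{1}{177}}{-200 + 56} = \left(-19\right) 2 - \frac{38056}{177 \left(-144\right)} = -38 - \frac{38056}{177} \left(- \frac{1}{144}\right) = -38 - - \frac{4757}{3186} = -38 + \frac{4757}{3186} = - \frac{116311}{3186}$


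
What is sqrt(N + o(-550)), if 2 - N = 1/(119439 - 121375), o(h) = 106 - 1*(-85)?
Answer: sqrt(373649)/44 ≈ 13.892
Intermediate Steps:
o(h) = 191 (o(h) = 106 + 85 = 191)
N = 3873/1936 (N = 2 - 1/(119439 - 121375) = 2 - 1/(-1936) = 2 - 1*(-1/1936) = 2 + 1/1936 = 3873/1936 ≈ 2.0005)
sqrt(N + o(-550)) = sqrt(3873/1936 + 191) = sqrt(373649/1936) = sqrt(373649)/44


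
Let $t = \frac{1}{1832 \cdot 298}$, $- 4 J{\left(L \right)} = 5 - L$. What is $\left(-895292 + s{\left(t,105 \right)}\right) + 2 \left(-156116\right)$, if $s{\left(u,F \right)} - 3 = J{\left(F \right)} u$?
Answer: $- \frac{659229184631}{545936} \approx -1.2075 \cdot 10^{6}$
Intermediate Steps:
$J{\left(L \right)} = - \frac{5}{4} + \frac{L}{4}$ ($J{\left(L \right)} = - \frac{5 - L}{4} = - \frac{5}{4} + \frac{L}{4}$)
$t = \frac{1}{545936}$ ($t = \frac{1}{1832} \cdot \frac{1}{298} = \frac{1}{545936} \approx 1.8317 \cdot 10^{-6}$)
$s{\left(u,F \right)} = 3 + u \left(- \frac{5}{4} + \frac{F}{4}\right)$ ($s{\left(u,F \right)} = 3 + \left(- \frac{5}{4} + \frac{F}{4}\right) u = 3 + u \left(- \frac{5}{4} + \frac{F}{4}\right)$)
$\left(-895292 + s{\left(t,105 \right)}\right) + 2 \left(-156116\right) = \left(-895292 + \left(3 + \frac{1}{4} \cdot \frac{1}{545936} \left(-5 + 105\right)\right)\right) + 2 \left(-156116\right) = \left(-895292 + \left(3 + \frac{1}{4} \cdot \frac{1}{545936} \cdot 100\right)\right) - 312232 = \left(-895292 + \left(3 + \frac{25}{545936}\right)\right) - 312232 = \left(-895292 + \frac{1637833}{545936}\right) - 312232 = - \frac{488770495479}{545936} - 312232 = - \frac{659229184631}{545936}$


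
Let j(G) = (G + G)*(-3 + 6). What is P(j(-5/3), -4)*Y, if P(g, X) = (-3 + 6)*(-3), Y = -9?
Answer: 81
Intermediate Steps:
j(G) = 6*G (j(G) = (2*G)*3 = 6*G)
P(g, X) = -9 (P(g, X) = 3*(-3) = -9)
P(j(-5/3), -4)*Y = -9*(-9) = 81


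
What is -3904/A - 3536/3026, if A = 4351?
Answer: -799960/387239 ≈ -2.0658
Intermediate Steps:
-3904/A - 3536/3026 = -3904/4351 - 3536/3026 = -3904*1/4351 - 3536*1/3026 = -3904/4351 - 104/89 = -799960/387239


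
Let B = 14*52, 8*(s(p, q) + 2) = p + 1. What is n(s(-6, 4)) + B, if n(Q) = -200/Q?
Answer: 16888/21 ≈ 804.19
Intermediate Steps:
s(p, q) = -15/8 + p/8 (s(p, q) = -2 + (p + 1)/8 = -2 + (1 + p)/8 = -2 + (1/8 + p/8) = -15/8 + p/8)
B = 728
n(s(-6, 4)) + B = -200/(-15/8 + (1/8)*(-6)) + 728 = -200/(-15/8 - 3/4) + 728 = -200/(-21/8) + 728 = -200*(-8/21) + 728 = 1600/21 + 728 = 16888/21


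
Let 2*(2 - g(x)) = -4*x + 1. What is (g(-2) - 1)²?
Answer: 49/4 ≈ 12.250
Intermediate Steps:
g(x) = 3/2 + 2*x (g(x) = 2 - (-4*x + 1)/2 = 2 - (1 - 4*x)/2 = 2 + (-½ + 2*x) = 3/2 + 2*x)
(g(-2) - 1)² = ((3/2 + 2*(-2)) - 1)² = ((3/2 - 4) - 1)² = (-5/2 - 1)² = (-7/2)² = 49/4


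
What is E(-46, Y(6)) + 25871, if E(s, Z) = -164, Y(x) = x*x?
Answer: 25707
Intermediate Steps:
Y(x) = x²
E(-46, Y(6)) + 25871 = -164 + 25871 = 25707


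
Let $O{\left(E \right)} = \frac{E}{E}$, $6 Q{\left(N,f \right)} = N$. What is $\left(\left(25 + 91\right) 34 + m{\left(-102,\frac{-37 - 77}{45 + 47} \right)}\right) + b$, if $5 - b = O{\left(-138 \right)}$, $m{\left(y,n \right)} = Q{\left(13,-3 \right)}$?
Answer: $\frac{23701}{6} \approx 3950.2$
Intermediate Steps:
$Q{\left(N,f \right)} = \frac{N}{6}$
$m{\left(y,n \right)} = \frac{13}{6}$ ($m{\left(y,n \right)} = \frac{1}{6} \cdot 13 = \frac{13}{6}$)
$O{\left(E \right)} = 1$
$b = 4$ ($b = 5 - 1 = 4$)
$\left(\left(25 + 91\right) 34 + m{\left(-102,\frac{-37 - 77}{45 + 47} \right)}\right) + b = \left(\left(25 + 91\right) 34 + \frac{13}{6}\right) + 4 = \left(116 \cdot 34 + \frac{13}{6}\right) + 4 = \left(3944 + \frac{13}{6}\right) + 4 = \frac{23677}{6} + 4 = \frac{23701}{6}$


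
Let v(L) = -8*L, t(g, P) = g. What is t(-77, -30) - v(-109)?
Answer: -949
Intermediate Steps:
t(-77, -30) - v(-109) = -77 - (-8)*(-109) = -77 - 1*872 = -77 - 872 = -949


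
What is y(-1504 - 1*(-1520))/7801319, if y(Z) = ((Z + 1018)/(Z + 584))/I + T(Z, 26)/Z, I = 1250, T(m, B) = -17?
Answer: -795841/5850989250000 ≈ -1.3602e-7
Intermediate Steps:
y(Z) = -17/Z + (1018 + Z)/(1250*(584 + Z)) (y(Z) = ((Z + 1018)/(Z + 584))/1250 - 17/Z = ((1018 + Z)/(584 + Z))*(1/1250) - 17/Z = (1018 + Z)/(1250*(584 + Z)) - 17/Z = -17/Z + (1018 + Z)/(1250*(584 + Z)))
y(-1504 - 1*(-1520))/7801319 = ((-12410000 + (-1504 - 1*(-1520))² - 20232*(-1504 - 1*(-1520)))/(1250*(-1504 - 1*(-1520))*(584 + (-1504 - 1*(-1520)))))/7801319 = ((-12410000 + (-1504 + 1520)² - 20232*(-1504 + 1520))/(1250*(-1504 + 1520)*(584 + (-1504 + 1520))))*(1/7801319) = ((1/1250)*(-12410000 + 16² - 20232*16)/(16*(584 + 16)))*(1/7801319) = ((1/1250)*(1/16)*(-12410000 + 256 - 323712)/600)*(1/7801319) = ((1/1250)*(1/16)*(1/600)*(-12733456))*(1/7801319) = -795841/750000*1/7801319 = -795841/5850989250000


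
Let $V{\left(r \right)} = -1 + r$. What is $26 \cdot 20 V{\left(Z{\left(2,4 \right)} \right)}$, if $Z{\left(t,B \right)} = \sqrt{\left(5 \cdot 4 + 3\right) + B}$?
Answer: $-520 + 1560 \sqrt{3} \approx 2182.0$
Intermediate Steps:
$Z{\left(t,B \right)} = \sqrt{23 + B}$ ($Z{\left(t,B \right)} = \sqrt{\left(20 + 3\right) + B} = \sqrt{23 + B}$)
$26 \cdot 20 V{\left(Z{\left(2,4 \right)} \right)} = 26 \cdot 20 \left(-1 + \sqrt{23 + 4}\right) = 520 \left(-1 + \sqrt{27}\right) = 520 \left(-1 + 3 \sqrt{3}\right) = -520 + 1560 \sqrt{3}$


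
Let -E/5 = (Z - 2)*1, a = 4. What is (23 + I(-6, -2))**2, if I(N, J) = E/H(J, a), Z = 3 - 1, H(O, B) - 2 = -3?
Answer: 529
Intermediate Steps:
H(O, B) = -1 (H(O, B) = 2 - 3 = -1)
Z = 2
E = 0 (E = -5*(2 - 2) = -0 = -5*0 = 0)
I(N, J) = 0 (I(N, J) = 0/(-1) = 0*(-1) = 0)
(23 + I(-6, -2))**2 = (23 + 0)**2 = 23**2 = 529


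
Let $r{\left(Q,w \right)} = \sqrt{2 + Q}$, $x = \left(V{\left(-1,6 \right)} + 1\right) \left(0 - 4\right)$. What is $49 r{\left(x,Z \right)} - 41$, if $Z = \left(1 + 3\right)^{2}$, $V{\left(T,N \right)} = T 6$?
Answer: $-41 + 49 \sqrt{22} \approx 188.83$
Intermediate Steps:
$V{\left(T,N \right)} = 6 T$
$Z = 16$ ($Z = 4^{2} = 16$)
$x = 20$ ($x = \left(6 \left(-1\right) + 1\right) \left(0 - 4\right) = \left(-6 + 1\right) \left(-4\right) = \left(-5\right) \left(-4\right) = 20$)
$49 r{\left(x,Z \right)} - 41 = 49 \sqrt{2 + 20} - 41 = 49 \sqrt{22} - 41 = -41 + 49 \sqrt{22}$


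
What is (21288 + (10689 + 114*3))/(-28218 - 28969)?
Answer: -32319/57187 ≈ -0.56515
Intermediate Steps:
(21288 + (10689 + 114*3))/(-28218 - 28969) = (21288 + (10689 + 342))/(-57187) = (21288 + 11031)*(-1/57187) = 32319*(-1/57187) = -32319/57187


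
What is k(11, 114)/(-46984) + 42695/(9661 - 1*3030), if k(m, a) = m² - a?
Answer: 286562209/44507272 ≈ 6.4385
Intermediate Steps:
k(11, 114)/(-46984) + 42695/(9661 - 1*3030) = (11² - 1*114)/(-46984) + 42695/(9661 - 1*3030) = (121 - 114)*(-1/46984) + 42695/(9661 - 3030) = 7*(-1/46984) + 42695/6631 = -1/6712 + 42695*(1/6631) = -1/6712 + 42695/6631 = 286562209/44507272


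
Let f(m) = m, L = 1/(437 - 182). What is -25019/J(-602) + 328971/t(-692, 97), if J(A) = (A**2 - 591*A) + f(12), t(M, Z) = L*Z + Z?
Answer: 30123644431991/8917146368 ≈ 3378.2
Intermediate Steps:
L = 1/255 ≈ 0.0039216
t(M, Z) = 256*Z/255 (t(M, Z) = Z/255 + Z = 256*Z/255)
J(A) = 12 + A**2 - 591*A (J(A) = (A**2 - 591*A) + 12 = 12 + A**2 - 591*A)
-25019/J(-602) + 328971/t(-692, 97) = -25019/(12 + (-602)**2 - 591*(-602)) + 328971/(((256/255)*97)) = -25019/(12 + 362404 + 355782) + 328971/(24832/255) = -25019/718198 + 328971*(255/24832) = -25019*1/718198 + 83887605/24832 = -25019/718198 + 83887605/24832 = 30123644431991/8917146368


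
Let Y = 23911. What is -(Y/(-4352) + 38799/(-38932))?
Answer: 274939075/42358016 ≈ 6.4908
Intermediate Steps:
-(Y/(-4352) + 38799/(-38932)) = -(23911/(-4352) + 38799/(-38932)) = -(23911*(-1/4352) + 38799*(-1/38932)) = -(-23911/4352 - 38799/38932) = -1*(-274939075/42358016) = 274939075/42358016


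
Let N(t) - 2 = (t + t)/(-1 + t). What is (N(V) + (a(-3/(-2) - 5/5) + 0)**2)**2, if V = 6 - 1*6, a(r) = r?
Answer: 81/16 ≈ 5.0625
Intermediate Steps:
V = 0 (V = 6 - 6 = 0)
N(t) = 2 + 2*t/(-1 + t) (N(t) = 2 + (t + t)/(-1 + t) = 2 + (2*t)/(-1 + t) = 2 + 2*t/(-1 + t))
(N(V) + (a(-3/(-2) - 5/5) + 0)**2)**2 = (2*(-1 + 2*0)/(-1 + 0) + ((-3/(-2) - 5/5) + 0)**2)**2 = (2*(-1 + 0)/(-1) + ((-3*(-1/2) - 5*1/5) + 0)**2)**2 = (2*(-1)*(-1) + ((3/2 - 1) + 0)**2)**2 = (2 + (1/2 + 0)**2)**2 = (2 + (1/2)**2)**2 = (2 + 1/4)**2 = (9/4)**2 = 81/16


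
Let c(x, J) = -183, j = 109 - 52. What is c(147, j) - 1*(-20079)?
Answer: 19896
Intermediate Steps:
j = 57
c(147, j) - 1*(-20079) = -183 - 1*(-20079) = -183 + 20079 = 19896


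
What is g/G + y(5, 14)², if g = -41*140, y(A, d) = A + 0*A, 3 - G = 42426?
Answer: 1066315/42423 ≈ 25.135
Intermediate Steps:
G = -42423 (G = 3 - 1*42426 = 3 - 42426 = -42423)
y(A, d) = A (y(A, d) = A + 0 = A)
g = -5740
g/G + y(5, 14)² = -5740/(-42423) + 5² = -5740*(-1/42423) + 25 = 5740/42423 + 25 = 1066315/42423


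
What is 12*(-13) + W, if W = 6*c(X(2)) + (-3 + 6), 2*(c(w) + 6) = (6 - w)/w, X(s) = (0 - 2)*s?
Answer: -393/2 ≈ -196.50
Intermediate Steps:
X(s) = -2*s
c(w) = -6 + (6 - w)/(2*w) (c(w) = -6 + ((6 - w)/w)/2 = -6 + (6 - w)/(2*w))
W = -81/2 (W = 6*(-13/2 + 3/((-2*2))) + (-3 + 6) = 6*(-13/2 + 3/(-4)) + 3 = 6*(-13/2 + 3*(-¼)) + 3 = 6*(-13/2 - ¾) + 3 = 6*(-29/4) + 3 = -87/2 + 3 = -81/2 ≈ -40.500)
12*(-13) + W = 12*(-13) - 81/2 = -156 - 81/2 = -393/2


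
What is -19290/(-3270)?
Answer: 643/109 ≈ 5.8991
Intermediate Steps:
-19290/(-3270) = -19290*(-1)/3270 = -10*(-643/1090) = 643/109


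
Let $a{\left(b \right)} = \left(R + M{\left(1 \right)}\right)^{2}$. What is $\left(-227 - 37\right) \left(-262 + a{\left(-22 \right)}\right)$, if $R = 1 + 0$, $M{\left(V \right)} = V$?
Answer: $68112$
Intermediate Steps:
$R = 1$
$a{\left(b \right)} = 4$ ($a{\left(b \right)} = \left(1 + 1\right)^{2} = 2^{2} = 4$)
$\left(-227 - 37\right) \left(-262 + a{\left(-22 \right)}\right) = \left(-227 - 37\right) \left(-262 + 4\right) = \left(-264\right) \left(-258\right) = 68112$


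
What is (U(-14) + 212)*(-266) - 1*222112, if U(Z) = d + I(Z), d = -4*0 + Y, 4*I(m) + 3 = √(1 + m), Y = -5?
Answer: -553949/2 - 133*I*√13/2 ≈ -2.7697e+5 - 239.77*I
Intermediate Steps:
I(m) = -¾ + √(1 + m)/4
d = -5 (d = -4*0 - 5 = 0 - 5 = -5)
U(Z) = -23/4 + √(1 + Z)/4 (U(Z) = -5 + (-¾ + √(1 + Z)/4) = -23/4 + √(1 + Z)/4)
(U(-14) + 212)*(-266) - 1*222112 = ((-23/4 + √(1 - 14)/4) + 212)*(-266) - 1*222112 = ((-23/4 + √(-13)/4) + 212)*(-266) - 222112 = ((-23/4 + (I*√13)/4) + 212)*(-266) - 222112 = ((-23/4 + I*√13/4) + 212)*(-266) - 222112 = (825/4 + I*√13/4)*(-266) - 222112 = (-109725/2 - 133*I*√13/2) - 222112 = -553949/2 - 133*I*√13/2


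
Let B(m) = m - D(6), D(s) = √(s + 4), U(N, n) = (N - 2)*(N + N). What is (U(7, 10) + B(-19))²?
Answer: (-51 + √10)² ≈ 2288.4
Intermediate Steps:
U(N, n) = 2*N*(-2 + N) (U(N, n) = (-2 + N)*(2*N) = 2*N*(-2 + N))
D(s) = √(4 + s)
B(m) = m - √10 (B(m) = m - √(4 + 6) = m - √10)
(U(7, 10) + B(-19))² = (2*7*(-2 + 7) + (-19 - √10))² = (2*7*5 + (-19 - √10))² = (70 + (-19 - √10))² = (51 - √10)²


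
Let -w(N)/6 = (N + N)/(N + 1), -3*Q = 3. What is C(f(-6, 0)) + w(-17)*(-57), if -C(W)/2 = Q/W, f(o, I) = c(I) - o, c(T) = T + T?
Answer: 8725/12 ≈ 727.08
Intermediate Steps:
c(T) = 2*T
Q = -1 (Q = -⅓*3 = -1)
w(N) = -12*N/(1 + N) (w(N) = -6*(N + N)/(N + 1) = -6*2*N/(1 + N) = -12*N/(1 + N))
f(o, I) = -o + 2*I (f(o, I) = 2*I - o = -o + 2*I)
C(W) = 2/W (C(W) = -(-2)/W = 2/W)
C(f(-6, 0)) + w(-17)*(-57) = 2/(-1*(-6) + 2*0) - 12*(-17)/(1 - 17)*(-57) = 2/(6 + 0) - 12*(-17)/(-16)*(-57) = 2/6 - 12*(-17)*(-1/16)*(-57) = 2*(⅙) - 51/4*(-57) = ⅓ + 2907/4 = 8725/12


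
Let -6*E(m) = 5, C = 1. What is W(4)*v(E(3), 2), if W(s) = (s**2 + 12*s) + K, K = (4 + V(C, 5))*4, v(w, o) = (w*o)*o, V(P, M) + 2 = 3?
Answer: -280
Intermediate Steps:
V(P, M) = 1 (V(P, M) = -2 + 3 = 1)
E(m) = -5/6 (E(m) = -1/6*5 = -5/6)
v(w, o) = w*o**2 (v(w, o) = (o*w)*o = w*o**2)
K = 20 (K = (4 + 1)*4 = 5*4 = 20)
W(s) = 20 + s**2 + 12*s (W(s) = (s**2 + 12*s) + 20 = 20 + s**2 + 12*s)
W(4)*v(E(3), 2) = (20 + 4**2 + 12*4)*(-5/6*2**2) = (20 + 16 + 48)*(-5/6*4) = 84*(-10/3) = -280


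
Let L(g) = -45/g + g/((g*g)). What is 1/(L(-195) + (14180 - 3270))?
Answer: 195/2127494 ≈ 9.1657e-5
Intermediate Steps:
L(g) = -44/g (L(g) = -45/g + g/(g²) = -45/g + g/g² = -45/g + 1/g = -44/g)
1/(L(-195) + (14180 - 3270)) = 1/(-44/(-195) + (14180 - 3270)) = 1/(-44*(-1/195) + 10910) = 1/(44/195 + 10910) = 1/(2127494/195) = 195/2127494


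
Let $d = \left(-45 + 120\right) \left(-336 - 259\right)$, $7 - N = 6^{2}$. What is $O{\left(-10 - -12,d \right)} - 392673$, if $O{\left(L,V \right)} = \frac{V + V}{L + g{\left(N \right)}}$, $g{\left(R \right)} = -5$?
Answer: $-362923$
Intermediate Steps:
$N = -29$ ($N = 7 - 6^{2} = 7 - 36 = -29$)
$d = -44625$ ($d = 75 \left(-595\right) = -44625$)
$O{\left(L,V \right)} = \frac{2 V}{-5 + L}$ ($O{\left(L,V \right)} = \frac{V + V}{L - 5} = \frac{2 V}{-5 + L}$)
$O{\left(-10 - -12,d \right)} - 392673 = 2 \left(-44625\right) \frac{1}{-5 - -2} - 392673 = 2 \left(-44625\right) \frac{1}{-5 + \left(-10 + 12\right)} - 392673 = 2 \left(-44625\right) \frac{1}{-5 + 2} - 392673 = 2 \left(-44625\right) \frac{1}{-3} - 392673 = 2 \left(-44625\right) \left(- \frac{1}{3}\right) - 392673 = 29750 - 392673 = -362923$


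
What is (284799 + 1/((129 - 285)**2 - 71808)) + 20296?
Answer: 14483469839/47472 ≈ 3.0510e+5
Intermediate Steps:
(284799 + 1/((129 - 285)**2 - 71808)) + 20296 = (284799 + 1/((-156)**2 - 71808)) + 20296 = (284799 + 1/(24336 - 71808)) + 20296 = (284799 + 1/(-47472)) + 20296 = (284799 - 1/47472) + 20296 = 13519978127/47472 + 20296 = 14483469839/47472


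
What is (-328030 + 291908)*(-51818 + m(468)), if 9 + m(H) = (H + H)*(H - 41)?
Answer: -12564857090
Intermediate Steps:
m(H) = -9 + 2*H*(-41 + H) (m(H) = -9 + (H + H)*(H - 41) = -9 + (2*H)*(-41 + H) = -9 + 2*H*(-41 + H))
(-328030 + 291908)*(-51818 + m(468)) = (-328030 + 291908)*(-51818 + (-9 - 82*468 + 2*468**2)) = -36122*(-51818 + (-9 - 38376 + 2*219024)) = -36122*(-51818 + (-9 - 38376 + 438048)) = -36122*(-51818 + 399663) = -36122*347845 = -12564857090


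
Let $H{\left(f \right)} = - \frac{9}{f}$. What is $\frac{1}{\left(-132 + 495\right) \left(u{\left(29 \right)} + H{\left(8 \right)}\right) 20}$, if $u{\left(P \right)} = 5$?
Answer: $\frac{2}{56265} \approx 3.5546 \cdot 10^{-5}$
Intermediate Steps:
$\frac{1}{\left(-132 + 495\right) \left(u{\left(29 \right)} + H{\left(8 \right)}\right) 20} = \frac{1}{\left(-132 + 495\right) \left(5 - \frac{9}{8}\right) 20} = \frac{1}{363 \left(5 - \frac{9}{8}\right) 20} = \frac{1}{363 \cdot \frac{31}{8} \cdot 20} = \frac{1}{\frac{11253}{8} \cdot 20} = \frac{1}{\frac{56265}{2}} = \frac{2}{56265}$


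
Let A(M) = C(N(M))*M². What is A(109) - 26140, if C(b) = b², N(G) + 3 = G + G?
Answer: 549173085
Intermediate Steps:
N(G) = -3 + 2*G (N(G) = -3 + (G + G) = -3 + 2*G)
A(M) = M²*(-3 + 2*M)² (A(M) = (-3 + 2*M)²*M² = M²*(-3 + 2*M)²)
A(109) - 26140 = 109²*(-3 + 2*109)² - 26140 = 11881*(-3 + 218)² - 26140 = 11881*215² - 26140 = 11881*46225 - 26140 = 549199225 - 26140 = 549173085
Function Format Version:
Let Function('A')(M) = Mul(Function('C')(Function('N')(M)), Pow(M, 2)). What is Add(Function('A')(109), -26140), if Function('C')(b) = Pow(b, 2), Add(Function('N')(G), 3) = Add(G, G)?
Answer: 549173085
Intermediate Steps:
Function('N')(G) = Add(-3, Mul(2, G)) (Function('N')(G) = Add(-3, Add(G, G)) = Add(-3, Mul(2, G)))
Function('A')(M) = Mul(Pow(M, 2), Pow(Add(-3, Mul(2, M)), 2)) (Function('A')(M) = Mul(Pow(Add(-3, Mul(2, M)), 2), Pow(M, 2)) = Mul(Pow(M, 2), Pow(Add(-3, Mul(2, M)), 2)))
Add(Function('A')(109), -26140) = Add(Mul(Pow(109, 2), Pow(Add(-3, Mul(2, 109)), 2)), -26140) = Add(Mul(11881, Pow(Add(-3, 218), 2)), -26140) = Add(Mul(11881, Pow(215, 2)), -26140) = Add(Mul(11881, 46225), -26140) = Add(549199225, -26140) = 549173085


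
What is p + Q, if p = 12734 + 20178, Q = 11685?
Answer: 44597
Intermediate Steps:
p = 32912
p + Q = 32912 + 11685 = 44597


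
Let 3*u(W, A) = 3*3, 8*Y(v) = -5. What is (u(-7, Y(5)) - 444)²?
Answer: 194481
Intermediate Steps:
Y(v) = -5/8 (Y(v) = (⅛)*(-5) = -5/8)
u(W, A) = 3 (u(W, A) = (3*3)/3 = (⅓)*9 = 3)
(u(-7, Y(5)) - 444)² = (3 - 444)² = (-441)² = 194481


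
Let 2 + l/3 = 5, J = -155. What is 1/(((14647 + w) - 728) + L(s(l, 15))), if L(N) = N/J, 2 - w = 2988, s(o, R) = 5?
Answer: 31/338922 ≈ 9.1466e-5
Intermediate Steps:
l = 9 (l = -6 + 3*5 = -6 + 15 = 9)
w = -2986 (w = 2 - 1*2988 = 2 - 2988 = -2986)
L(N) = -N/155 (L(N) = N/(-155) = N*(-1/155) = -N/155)
1/(((14647 + w) - 728) + L(s(l, 15))) = 1/(((14647 - 2986) - 728) - 1/155*5) = 1/((11661 - 728) - 1/31) = 1/(10933 - 1/31) = 1/(338922/31) = 31/338922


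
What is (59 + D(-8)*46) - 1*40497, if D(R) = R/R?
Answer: -40392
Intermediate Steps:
D(R) = 1
(59 + D(-8)*46) - 1*40497 = (59 + 1*46) - 1*40497 = (59 + 46) - 40497 = 105 - 40497 = -40392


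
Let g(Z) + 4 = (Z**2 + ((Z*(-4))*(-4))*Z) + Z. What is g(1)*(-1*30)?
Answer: -420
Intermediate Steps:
g(Z) = -4 + Z + 17*Z**2 (g(Z) = -4 + ((Z**2 + ((Z*(-4))*(-4))*Z) + Z) = -4 + ((Z**2 + (-4*Z*(-4))*Z) + Z) = -4 + ((Z**2 + (16*Z)*Z) + Z) = -4 + ((Z**2 + 16*Z**2) + Z) = -4 + (17*Z**2 + Z) = -4 + (Z + 17*Z**2) = -4 + Z + 17*Z**2)
g(1)*(-1*30) = (-4 + 1 + 17*1**2)*(-1*30) = (-4 + 1 + 17*1)*(-30) = (-4 + 1 + 17)*(-30) = 14*(-30) = -420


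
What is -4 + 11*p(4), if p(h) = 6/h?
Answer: 25/2 ≈ 12.500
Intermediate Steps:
-4 + 11*p(4) = -4 + 11*(6/4) = -4 + 11*(6*(¼)) = -4 + 11*(3/2) = -4 + 33/2 = 25/2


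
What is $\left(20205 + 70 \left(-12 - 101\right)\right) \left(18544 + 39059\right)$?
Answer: $708228885$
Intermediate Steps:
$\left(20205 + 70 \left(-12 - 101\right)\right) \left(18544 + 39059\right) = \left(20205 + 70 \left(-113\right)\right) 57603 = \left(20205 - 7910\right) 57603 = 12295 \cdot 57603 = 708228885$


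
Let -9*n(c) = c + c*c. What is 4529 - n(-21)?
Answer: 13727/3 ≈ 4575.7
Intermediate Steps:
n(c) = -c/9 - c²/9 (n(c) = -(c + c*c)/9 = -(c + c²)/9 = -c/9 - c²/9)
4529 - n(-21) = 4529 - (-1)*(-21)*(1 - 21)/9 = 4529 - (-1)*(-21)*(-20)/9 = 4529 - 1*(-140/3) = 4529 + 140/3 = 13727/3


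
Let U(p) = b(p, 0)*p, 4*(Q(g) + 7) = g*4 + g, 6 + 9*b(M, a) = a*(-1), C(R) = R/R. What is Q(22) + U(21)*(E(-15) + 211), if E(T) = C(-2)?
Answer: -5895/2 ≈ -2947.5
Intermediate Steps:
C(R) = 1
E(T) = 1
b(M, a) = -⅔ - a/9 (b(M, a) = -⅔ + (a*(-1))/9 = -⅔ + (-a)/9 = -⅔ - a/9)
Q(g) = -7 + 5*g/4 (Q(g) = -7 + (g*4 + g)/4 = -7 + (4*g + g)/4 = -7 + (5*g)/4 = -7 + 5*g/4)
U(p) = -2*p/3 (U(p) = (-⅔ - ⅑*0)*p = (-⅔ + 0)*p = -2*p/3)
Q(22) + U(21)*(E(-15) + 211) = (-7 + (5/4)*22) + (-⅔*21)*(1 + 211) = (-7 + 55/2) - 14*212 = 41/2 - 2968 = -5895/2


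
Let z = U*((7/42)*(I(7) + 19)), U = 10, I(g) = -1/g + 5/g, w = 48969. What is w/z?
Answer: 1028349/685 ≈ 1501.2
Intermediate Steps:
I(g) = 4/g
z = 685/21 (z = 10*((7/42)*(4/7 + 19)) = 10*((7*(1/42))*(4*(1/7) + 19)) = 10*((4/7 + 19)/6) = 10*((1/6)*(137/7)) = 10*(137/42) = 685/21 ≈ 32.619)
w/z = 48969/(685/21) = 48969*(21/685) = 1028349/685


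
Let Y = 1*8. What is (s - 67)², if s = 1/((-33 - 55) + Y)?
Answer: 28740321/6400 ≈ 4490.7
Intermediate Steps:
Y = 8
s = -1/80 (s = 1/((-33 - 55) + 8) = 1/(-88 + 8) = 1/(-80) = -1/80 ≈ -0.012500)
(s - 67)² = (-1/80 - 67)² = (-5361/80)² = 28740321/6400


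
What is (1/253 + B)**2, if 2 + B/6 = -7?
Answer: 186622921/64009 ≈ 2915.6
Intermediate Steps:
B = -54 (B = -12 + 6*(-7) = -12 - 42 = -54)
(1/253 + B)**2 = (1/253 - 54)**2 = (-13661/253)**2 = 186622921/64009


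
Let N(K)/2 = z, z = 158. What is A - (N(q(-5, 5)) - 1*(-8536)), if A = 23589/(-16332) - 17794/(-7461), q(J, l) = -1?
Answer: -359509534075/40617684 ≈ -8851.1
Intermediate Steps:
N(K) = 316 (N(K) = 2*158 = 316)
A = 38204693/40617684 (A = 23589*(-1/16332) - 17794*(-1/7461) = -7863/5444 + 17794/7461 = 38204693/40617684 ≈ 0.94059)
A - (N(q(-5, 5)) - 1*(-8536)) = 38204693/40617684 - (316 - 1*(-8536)) = 38204693/40617684 - (316 + 8536) = 38204693/40617684 - 1*8852 = 38204693/40617684 - 8852 = -359509534075/40617684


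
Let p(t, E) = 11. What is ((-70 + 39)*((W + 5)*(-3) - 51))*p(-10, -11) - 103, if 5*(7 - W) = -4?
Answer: 151912/5 ≈ 30382.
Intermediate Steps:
W = 39/5 (W = 7 - ⅕*(-4) = 7 + ⅘ = 39/5 ≈ 7.8000)
((-70 + 39)*((W + 5)*(-3) - 51))*p(-10, -11) - 103 = ((-70 + 39)*((39/5 + 5)*(-3) - 51))*11 - 103 = -31*((64/5)*(-3) - 51)*11 - 103 = -31*(-192/5 - 51)*11 - 103 = -31*(-447/5)*11 - 103 = (13857/5)*11 - 103 = 152427/5 - 103 = 151912/5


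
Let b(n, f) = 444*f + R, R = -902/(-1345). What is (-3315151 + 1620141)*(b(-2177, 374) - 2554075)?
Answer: 1088835321136306/269 ≈ 4.0477e+12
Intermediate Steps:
R = 902/1345 (R = -902*(-1/1345) = 902/1345 ≈ 0.67063)
b(n, f) = 902/1345 + 444*f (b(n, f) = 444*f + 902/1345 = 902/1345 + 444*f)
(-3315151 + 1620141)*(b(-2177, 374) - 2554075) = (-3315151 + 1620141)*((902/1345 + 444*374) - 2554075) = -1695010*((902/1345 + 166056) - 2554075) = -1695010*(223346222/1345 - 2554075) = -1695010*(-3211884653/1345) = 1088835321136306/269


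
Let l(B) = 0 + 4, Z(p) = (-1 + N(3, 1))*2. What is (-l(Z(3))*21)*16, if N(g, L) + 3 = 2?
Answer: -1344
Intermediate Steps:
N(g, L) = -1 (N(g, L) = -3 + 2 = -1)
Z(p) = -4 (Z(p) = (-1 - 1)*2 = -2*2 = -4)
l(B) = 4
(-l(Z(3))*21)*16 = (-1*4*21)*16 = -4*21*16 = -84*16 = -1344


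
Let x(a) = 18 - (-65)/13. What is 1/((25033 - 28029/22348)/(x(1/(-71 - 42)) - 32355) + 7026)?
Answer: 722555536/5076115786481 ≈ 0.00014234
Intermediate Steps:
x(a) = 23 (x(a) = 18 - (-65)/13 = 18 - 1*(-5) = 18 + 5 = 23)
1/((25033 - 28029/22348)/(x(1/(-71 - 42)) - 32355) + 7026) = 1/((25033 - 28029/22348)/(23 - 32355) + 7026) = 1/((25033 - 28029*1/22348)/(-32332) + 7026) = 1/((25033 - 28029/22348)*(-1/32332) + 7026) = 1/((559409455/22348)*(-1/32332) + 7026) = 1/(-559409455/722555536 + 7026) = 1/(5076115786481/722555536) = 722555536/5076115786481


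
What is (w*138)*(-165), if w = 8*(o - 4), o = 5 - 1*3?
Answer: 364320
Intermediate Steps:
o = 2 (o = 5 - 3 = 2)
w = -16 (w = 8*(2 - 4) = 8*(-2) = -16)
(w*138)*(-165) = -16*138*(-165) = -2208*(-165) = 364320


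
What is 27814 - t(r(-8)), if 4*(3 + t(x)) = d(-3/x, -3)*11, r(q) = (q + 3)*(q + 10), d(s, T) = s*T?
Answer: 1112779/40 ≈ 27819.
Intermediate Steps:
d(s, T) = T*s
r(q) = (3 + q)*(10 + q)
t(x) = -3 + 99/(4*x) (t(x) = -3 + (-(-9)/x*11)/4 = -3 + ((9/x)*11)/4 = -3 + (99/x)/4 = -3 + 99/(4*x))
27814 - t(r(-8)) = 27814 - (-3 + 99/(4*(30 + (-8)² + 13*(-8)))) = 27814 - (-3 + 99/(4*(30 + 64 - 104))) = 27814 - (-3 + (99/4)/(-10)) = 27814 - (-3 + (99/4)*(-⅒)) = 27814 - (-3 - 99/40) = 27814 - 1*(-219/40) = 27814 + 219/40 = 1112779/40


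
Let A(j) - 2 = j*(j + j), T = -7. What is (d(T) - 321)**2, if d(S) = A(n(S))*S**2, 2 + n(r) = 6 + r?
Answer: 434281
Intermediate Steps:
n(r) = 4 + r (n(r) = -2 + (6 + r) = 4 + r)
A(j) = 2 + 2*j**2 (A(j) = 2 + j*(j + j) = 2 + j*(2*j) = 2 + 2*j**2)
d(S) = S**2*(2 + 2*(4 + S)**2) (d(S) = (2 + 2*(4 + S)**2)*S**2 = S**2*(2 + 2*(4 + S)**2))
(d(T) - 321)**2 = (2*(-7)**2*(1 + (4 - 7)**2) - 321)**2 = (2*49*(1 + (-3)**2) - 321)**2 = (2*49*(1 + 9) - 321)**2 = (2*49*10 - 321)**2 = (980 - 321)**2 = 659**2 = 434281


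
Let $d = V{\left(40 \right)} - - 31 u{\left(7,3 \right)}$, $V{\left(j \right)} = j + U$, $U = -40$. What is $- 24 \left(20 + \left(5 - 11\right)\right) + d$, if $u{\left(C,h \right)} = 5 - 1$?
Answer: $-212$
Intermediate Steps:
$u{\left(C,h \right)} = 4$
$V{\left(j \right)} = -40 + j$ ($V{\left(j \right)} = j - 40 = -40 + j$)
$d = 124$ ($d = \left(-40 + 40\right) - \left(-31\right) 4 = 0 - -124 = 0 + 124 = 124$)
$- 24 \left(20 + \left(5 - 11\right)\right) + d = - 24 \left(20 + \left(5 - 11\right)\right) + 124 = - 24 \left(20 - 6\right) + 124 = \left(-24\right) 14 + 124 = -336 + 124 = -212$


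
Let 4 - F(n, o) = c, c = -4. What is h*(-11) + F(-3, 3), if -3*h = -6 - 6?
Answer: -36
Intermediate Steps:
F(n, o) = 8 (F(n, o) = 4 - 1*(-4) = 4 + 4 = 8)
h = 4 (h = -(-6 - 6)/3 = -⅓*(-12) = 4)
h*(-11) + F(-3, 3) = 4*(-11) + 8 = -44 + 8 = -36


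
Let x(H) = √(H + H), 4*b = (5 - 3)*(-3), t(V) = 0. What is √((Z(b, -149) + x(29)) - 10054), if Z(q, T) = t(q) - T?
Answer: √(-9905 + √58) ≈ 99.486*I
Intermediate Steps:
b = -3/2 (b = ((5 - 3)*(-3))/4 = (2*(-3))/4 = (¼)*(-6) = -3/2 ≈ -1.5000)
Z(q, T) = -T (Z(q, T) = 0 - T = -T)
x(H) = √2*√H (x(H) = √(2*H) = √2*√H)
√((Z(b, -149) + x(29)) - 10054) = √((-1*(-149) + √2*√29) - 10054) = √((149 + √58) - 10054) = √(-9905 + √58)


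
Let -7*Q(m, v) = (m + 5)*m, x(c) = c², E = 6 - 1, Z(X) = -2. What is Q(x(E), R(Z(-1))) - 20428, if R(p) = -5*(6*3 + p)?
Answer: -143746/7 ≈ -20535.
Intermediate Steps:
R(p) = -90 - 5*p (R(p) = -5*(18 + p) = -90 - 5*p)
E = 5
Q(m, v) = -m*(5 + m)/7 (Q(m, v) = -(m + 5)*m/7 = -(5 + m)*m/7 = -m*(5 + m)/7)
Q(x(E), R(Z(-1))) - 20428 = -⅐*5²*(5 + 5²) - 20428 = -⅐*25*(5 + 25) - 20428 = -⅐*25*30 - 20428 = -750/7 - 20428 = -143746/7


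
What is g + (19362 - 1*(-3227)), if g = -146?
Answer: 22443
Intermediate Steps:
g + (19362 - 1*(-3227)) = -146 + (19362 - 1*(-3227)) = -146 + (19362 + 3227) = -146 + 22589 = 22443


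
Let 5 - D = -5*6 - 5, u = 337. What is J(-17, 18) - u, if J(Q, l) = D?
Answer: -297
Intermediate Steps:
D = 40 (D = 5 - (-5*6 - 5) = 5 - (-30 - 5) = 5 - 1*(-35) = 5 + 35 = 40)
J(Q, l) = 40
J(-17, 18) - u = 40 - 1*337 = 40 - 337 = -297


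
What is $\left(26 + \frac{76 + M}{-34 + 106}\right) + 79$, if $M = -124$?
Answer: $\frac{313}{3} \approx 104.33$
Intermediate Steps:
$\left(26 + \frac{76 + M}{-34 + 106}\right) + 79 = \left(26 + \frac{76 - 124}{-34 + 106}\right) + 79 = \left(26 - \frac{48}{72}\right) + 79 = \left(26 - \frac{2}{3}\right) + 79 = \frac{76}{3} + 79 = \frac{313}{3}$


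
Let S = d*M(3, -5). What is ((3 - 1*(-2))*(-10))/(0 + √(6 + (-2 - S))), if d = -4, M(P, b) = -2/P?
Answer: -25*√3 ≈ -43.301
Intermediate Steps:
S = 8/3 (S = -(-8)/3 = -4*(-⅔) = 8/3 ≈ 2.6667)
((3 - 1*(-2))*(-10))/(0 + √(6 + (-2 - S))) = ((3 - 1*(-2))*(-10))/(0 + √(6 + (-2 - 1*8/3))) = ((3 + 2)*(-10))/(0 + √(6 + (-2 - 8/3))) = (5*(-10))/(0 + √(6 - 14/3)) = -50/(0 + √(4/3)) = -50/(0 + 2*√3/3) = -50*√3/2 = -25*√3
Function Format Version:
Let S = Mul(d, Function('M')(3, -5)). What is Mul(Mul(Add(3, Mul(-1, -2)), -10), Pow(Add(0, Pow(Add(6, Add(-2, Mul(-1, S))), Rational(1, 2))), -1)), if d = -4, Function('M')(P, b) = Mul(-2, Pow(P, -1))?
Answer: Mul(-25, Pow(3, Rational(1, 2))) ≈ -43.301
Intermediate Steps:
S = Rational(8, 3) (S = Mul(-4, Mul(-2, Pow(3, -1))) = Mul(-4, Mul(-2, Rational(1, 3))) = Mul(-4, Rational(-2, 3)) = Rational(8, 3) ≈ 2.6667)
Mul(Mul(Add(3, Mul(-1, -2)), -10), Pow(Add(0, Pow(Add(6, Add(-2, Mul(-1, S))), Rational(1, 2))), -1)) = Mul(Mul(Add(3, Mul(-1, -2)), -10), Pow(Add(0, Pow(Add(6, Add(-2, Mul(-1, Rational(8, 3)))), Rational(1, 2))), -1)) = Mul(Mul(Add(3, 2), -10), Pow(Add(0, Pow(Add(6, Add(-2, Rational(-8, 3))), Rational(1, 2))), -1)) = Mul(Mul(5, -10), Pow(Add(0, Pow(Add(6, Rational(-14, 3)), Rational(1, 2))), -1)) = Mul(-50, Pow(Add(0, Pow(Rational(4, 3), Rational(1, 2))), -1)) = Mul(-50, Pow(Add(0, Mul(Rational(2, 3), Pow(3, Rational(1, 2)))), -1)) = Mul(-50, Pow(Mul(Rational(2, 3), Pow(3, Rational(1, 2))), -1)) = Mul(-50, Mul(Rational(1, 2), Pow(3, Rational(1, 2)))) = Mul(-25, Pow(3, Rational(1, 2)))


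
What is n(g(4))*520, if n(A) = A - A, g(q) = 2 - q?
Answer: 0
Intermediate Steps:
n(A) = 0
n(g(4))*520 = 0*520 = 0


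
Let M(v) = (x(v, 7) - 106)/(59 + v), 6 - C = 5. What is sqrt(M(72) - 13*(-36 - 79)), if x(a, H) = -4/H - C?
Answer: sqrt(1256438554)/917 ≈ 38.655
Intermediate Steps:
C = 1 (C = 6 - 1*5 = 6 - 5 = 1)
x(a, H) = -1 - 4/H (x(a, H) = -4/H - 1*1 = -4/H - 1 = -1 - 4/H)
M(v) = -753/(7*(59 + v)) (M(v) = ((-4 - 1*7)/7 - 106)/(59 + v) = ((-4 - 7)/7 - 106)/(59 + v) = ((1/7)*(-11) - 106)/(59 + v) = (-11/7 - 106)/(59 + v) = -753/(7*(59 + v)))
sqrt(M(72) - 13*(-36 - 79)) = sqrt(-753/(413 + 7*72) - 13*(-36 - 79)) = sqrt(-753/(413 + 504) - 13*(-115)) = sqrt(-753/917 + 1495) = sqrt(1370162/917) = sqrt(1256438554)/917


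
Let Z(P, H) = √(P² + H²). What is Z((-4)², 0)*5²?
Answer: 400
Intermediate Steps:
Z(P, H) = √(H² + P²)
Z((-4)², 0)*5² = √(0² + ((-4)²)²)*5² = √(0 + 16²)*25 = √(0 + 256)*25 = √256*25 = 16*25 = 400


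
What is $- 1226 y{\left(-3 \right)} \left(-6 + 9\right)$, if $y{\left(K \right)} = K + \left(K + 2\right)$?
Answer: $14712$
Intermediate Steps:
$y{\left(K \right)} = 2 + 2 K$ ($y{\left(K \right)} = K + \left(2 + K\right) = 2 + 2 K$)
$- 1226 y{\left(-3 \right)} \left(-6 + 9\right) = - 1226 \left(2 + 2 \left(-3\right)\right) \left(-6 + 9\right) = - 1226 \left(2 - 6\right) 3 = - 1226 \left(\left(-4\right) 3\right) = \left(-1226\right) \left(-12\right) = 14712$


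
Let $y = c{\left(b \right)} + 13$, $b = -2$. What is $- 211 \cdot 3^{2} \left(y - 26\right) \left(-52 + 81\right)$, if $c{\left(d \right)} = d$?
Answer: $826065$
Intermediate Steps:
$y = 11$ ($y = -2 + 13 = 11$)
$- 211 \cdot 3^{2} \left(y - 26\right) \left(-52 + 81\right) = - 211 \cdot 3^{2} \left(11 - 26\right) \left(-52 + 81\right) = \left(-211\right) 9 \left(\left(-15\right) 29\right) = \left(-1899\right) \left(-435\right) = 826065$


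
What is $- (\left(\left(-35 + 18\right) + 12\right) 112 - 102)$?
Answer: $662$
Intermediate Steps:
$- (\left(\left(-35 + 18\right) + 12\right) 112 - 102) = - (\left(-17 + 12\right) 112 - 102) = - (\left(-5\right) 112 - 102) = - (-560 - 102) = \left(-1\right) \left(-662\right) = 662$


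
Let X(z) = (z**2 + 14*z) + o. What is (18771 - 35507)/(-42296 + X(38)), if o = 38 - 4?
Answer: 8368/20143 ≈ 0.41543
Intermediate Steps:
o = 34
X(z) = 34 + z**2 + 14*z (X(z) = (z**2 + 14*z) + 34 = 34 + z**2 + 14*z)
(18771 - 35507)/(-42296 + X(38)) = (18771 - 35507)/(-42296 + (34 + 38**2 + 14*38)) = -16736/(-42296 + (34 + 1444 + 532)) = -16736/(-42296 + 2010) = -16736/(-40286) = -16736*(-1/40286) = 8368/20143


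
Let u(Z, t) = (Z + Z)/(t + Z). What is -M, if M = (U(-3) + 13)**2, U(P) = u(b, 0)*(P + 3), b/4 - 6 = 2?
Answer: -169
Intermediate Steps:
b = 32 (b = 24 + 4*2 = 24 + 8 = 32)
u(Z, t) = 2*Z/(Z + t) (u(Z, t) = (2*Z)/(Z + t) = 2*Z/(Z + t))
U(P) = 6 + 2*P (U(P) = (2*32/(32 + 0))*(P + 3) = (2*32/32)*(3 + P) = (2*32*(1/32))*(3 + P) = 2*(3 + P) = 6 + 2*P)
M = 169 (M = ((6 + 2*(-3)) + 13)**2 = ((6 - 6) + 13)**2 = (0 + 13)**2 = 13**2 = 169)
-M = -1*169 = -169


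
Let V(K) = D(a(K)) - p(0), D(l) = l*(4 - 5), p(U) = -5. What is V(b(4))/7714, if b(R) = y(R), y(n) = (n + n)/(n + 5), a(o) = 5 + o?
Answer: -4/34713 ≈ -0.00011523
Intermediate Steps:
y(n) = 2*n/(5 + n) (y(n) = (2*n)/(5 + n) = 2*n/(5 + n))
b(R) = 2*R/(5 + R)
D(l) = -l (D(l) = l*(-1) = -l)
V(K) = -K (V(K) = -(5 + K) - 1*(-5) = (-5 - K) + 5 = -K)
V(b(4))/7714 = -2*4/(5 + 4)/7714 = -2*4/9*(1/7714) = -1*8/9*(1/7714) = -8/9*1/7714 = -4/34713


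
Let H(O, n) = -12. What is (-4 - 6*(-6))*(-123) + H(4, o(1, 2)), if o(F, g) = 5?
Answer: -3948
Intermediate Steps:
(-4 - 6*(-6))*(-123) + H(4, o(1, 2)) = (-4 - 6*(-6))*(-123) - 12 = (-4 + 36)*(-123) - 12 = 32*(-123) - 12 = -3936 - 12 = -3948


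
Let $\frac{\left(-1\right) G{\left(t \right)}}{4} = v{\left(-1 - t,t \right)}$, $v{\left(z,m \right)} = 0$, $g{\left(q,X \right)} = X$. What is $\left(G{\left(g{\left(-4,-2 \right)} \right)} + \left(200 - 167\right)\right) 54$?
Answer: $1782$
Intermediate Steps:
$G{\left(t \right)} = 0$ ($G{\left(t \right)} = \left(-4\right) 0 = 0$)
$\left(G{\left(g{\left(-4,-2 \right)} \right)} + \left(200 - 167\right)\right) 54 = \left(0 + \left(200 - 167\right)\right) 54 = \left(0 + 33\right) 54 = 33 \cdot 54 = 1782$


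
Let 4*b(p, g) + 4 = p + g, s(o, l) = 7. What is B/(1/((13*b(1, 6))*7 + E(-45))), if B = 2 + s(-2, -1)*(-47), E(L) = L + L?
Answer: 28449/4 ≈ 7112.3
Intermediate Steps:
b(p, g) = -1 + g/4 + p/4 (b(p, g) = -1 + (p + g)/4 = -1 + (g + p)/4 = -1 + (g/4 + p/4) = -1 + g/4 + p/4)
E(L) = 2*L
B = -327 (B = 2 + 7*(-47) = 2 - 329 = -327)
B/(1/((13*b(1, 6))*7 + E(-45))) = -327/(1/((13*(-1 + (1/4)*6 + (1/4)*1))*7 + 2*(-45))) = -327/(1/((13*(-1 + 3/2 + 1/4))*7 - 90)) = -327/(1/((13*(3/4))*7 - 90)) = -327/(1/((39/4)*7 - 90)) = -327/(1/(273/4 - 90)) = -327/(1/(-87/4)) = -327/(-4/87) = -327*(-87/4) = 28449/4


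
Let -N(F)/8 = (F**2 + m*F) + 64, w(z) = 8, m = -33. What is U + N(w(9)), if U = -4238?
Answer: -3150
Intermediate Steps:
N(F) = -512 - 8*F**2 + 264*F (N(F) = -8*((F**2 - 33*F) + 64) = -8*(64 + F**2 - 33*F) = -512 - 8*F**2 + 264*F)
U + N(w(9)) = -4238 + (-512 - 8*8**2 + 264*8) = -4238 + (-512 - 8*64 + 2112) = -4238 + (-512 - 512 + 2112) = -4238 + 1088 = -3150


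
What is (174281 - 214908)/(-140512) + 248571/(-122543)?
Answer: -29948653891/17218762016 ≈ -1.7393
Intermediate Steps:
(174281 - 214908)/(-140512) + 248571/(-122543) = -40627*(-1/140512) + 248571*(-1/122543) = 40627/140512 - 248571/122543 = -29948653891/17218762016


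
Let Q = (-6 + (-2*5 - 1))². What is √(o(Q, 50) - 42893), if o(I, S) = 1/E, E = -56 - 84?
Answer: I*√210175735/70 ≈ 207.11*I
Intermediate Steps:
E = -140
Q = 289 (Q = (-6 + (-10 - 1))² = (-6 - 11)² = (-17)² = 289)
o(I, S) = -1/140 (o(I, S) = 1/(-140) = -1/140)
√(o(Q, 50) - 42893) = √(-1/140 - 42893) = √(-6005021/140) = I*√210175735/70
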